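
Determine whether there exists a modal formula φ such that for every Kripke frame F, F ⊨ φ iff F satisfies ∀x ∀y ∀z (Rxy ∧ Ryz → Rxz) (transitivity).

Yes, by □r → □□r

Yes: it is transitivity, defined by the 4 schema □r → □□r.
Suppose □r→□□r is valid. Take Rxy, Ryz and set V(r)={w : Rxw}. Then □r at x, so □□r at x, so □r at y, so r at z, i.e. Rxz.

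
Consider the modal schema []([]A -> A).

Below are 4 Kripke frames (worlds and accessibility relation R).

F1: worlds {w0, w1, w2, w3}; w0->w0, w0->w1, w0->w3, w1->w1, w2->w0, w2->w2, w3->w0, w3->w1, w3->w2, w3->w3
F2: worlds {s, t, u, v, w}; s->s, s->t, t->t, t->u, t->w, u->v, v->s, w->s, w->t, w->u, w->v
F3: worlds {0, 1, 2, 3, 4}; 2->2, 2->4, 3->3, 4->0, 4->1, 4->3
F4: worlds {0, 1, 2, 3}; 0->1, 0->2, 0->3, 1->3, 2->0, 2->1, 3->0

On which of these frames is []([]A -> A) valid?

F1

Frame correspondent (Sahlqvist): forall x forall y (Rxy -> Ryy) — i.e. shift-reflexivity.
F1: holds.
F2: fails — Ruv but not Rvv.
F3: fails — R40 but not R00.
F4: fails — R02 but not R22.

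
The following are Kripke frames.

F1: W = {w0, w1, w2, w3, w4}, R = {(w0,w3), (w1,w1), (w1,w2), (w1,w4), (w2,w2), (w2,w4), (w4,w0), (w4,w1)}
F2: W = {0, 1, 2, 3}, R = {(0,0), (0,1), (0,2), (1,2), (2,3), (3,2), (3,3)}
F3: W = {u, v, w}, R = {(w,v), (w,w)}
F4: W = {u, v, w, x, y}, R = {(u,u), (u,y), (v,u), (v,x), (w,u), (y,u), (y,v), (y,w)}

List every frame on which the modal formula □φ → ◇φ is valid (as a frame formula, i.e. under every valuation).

The schema corresponds to seriality: ∀x ∃y Rxy.
F1: fails — world w3 has no successor.
F2: ✓.
F3: fails — world u has no successor.
F4: fails — world x has no successor.

F2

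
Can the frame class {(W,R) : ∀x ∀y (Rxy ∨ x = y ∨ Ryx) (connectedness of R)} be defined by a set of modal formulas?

Modal frame validity is preserved under disjoint unions.
Take 3 disjoint single-world reflexive frames: each is trivially connected, but their disjoint union has 3 worlds with no edge between distinct components, so it is not connected.
Hence connectedness of R is not modally definable.

No — not modally definable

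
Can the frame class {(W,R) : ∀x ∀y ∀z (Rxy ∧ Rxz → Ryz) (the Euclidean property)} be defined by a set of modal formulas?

The condition is the Euclidean property. A defining modal formula is ◇p → □◇p.
Suppose ◇p→□◇p is valid. Take Rxy, Rxz and set V(p)={y}. Then ◇p at x, so □◇p at x, so ◇p at z, so some w with Rzw has p; w=y, i.e. Rzy. By symmetry of the argument, Ryz.

Definable; ◇p → □◇p defines it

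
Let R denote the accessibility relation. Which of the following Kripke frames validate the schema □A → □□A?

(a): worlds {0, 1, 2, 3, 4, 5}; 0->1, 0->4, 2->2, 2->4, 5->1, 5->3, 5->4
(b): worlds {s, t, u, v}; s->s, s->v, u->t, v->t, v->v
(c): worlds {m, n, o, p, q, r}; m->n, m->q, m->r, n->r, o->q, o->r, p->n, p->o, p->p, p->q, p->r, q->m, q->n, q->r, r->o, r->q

(a)

This is the axiom for transitivity; its first-order frame correspondent is ∀x ∀y ∀z (Rxy ∧ Ryz → Rxz).
(a): ✓.
(b): fails — Rsv and Rvt but not Rst.
(c): fails — Rnr and Rrq but not Rnq.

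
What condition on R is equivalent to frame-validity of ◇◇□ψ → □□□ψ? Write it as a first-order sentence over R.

This is a Sahlqvist (Geach-type) schema ◇^2□^1ψ → □^3◇^0ψ.
Minimal-valuation argument: fix x; take any y with xR^2y and any z with xR^3z. Set V(ψ) to the set of worlds R-reachable from y in exactly 1 step. Then □^1ψ holds at y, so the antecedent holds at x; validity forces ◇^0ψ at z, giving a w with zR^0w and yR^1w.
First-order correspondent: ∀x ∀y ∀z ((xR²y ∧ xR³z) → ∃w (yRw ∧ z = w)).

∀x ∀y ∀z ((xR²y ∧ xR³z) → ∃w (yRw ∧ z = w))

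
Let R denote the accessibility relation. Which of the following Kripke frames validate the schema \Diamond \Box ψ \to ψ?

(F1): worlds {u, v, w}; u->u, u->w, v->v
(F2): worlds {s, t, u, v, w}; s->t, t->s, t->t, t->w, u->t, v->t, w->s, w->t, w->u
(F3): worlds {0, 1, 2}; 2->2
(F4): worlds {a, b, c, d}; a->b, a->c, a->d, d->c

The schema corresponds to symmetry: \forall x \forall y (Rxy \to Ryx).
(F1): fails — Ruw but not Rwu.
(F2): fails — Rwu but not Ruw.
(F3): satisfies the condition.
(F4): fails — Rac but not Rca.

(F3)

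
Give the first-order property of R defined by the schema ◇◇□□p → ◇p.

This is a Sahlqvist (Geach-type) schema ◇^2□^2p → □^0◇^1p.
Minimal-valuation argument: fix x; take any y with xR^2y and any z with xR^0z. Set V(p) to the set of worlds R-reachable from y in exactly 2 steps. Then □^2p holds at y, so the antecedent holds at x; validity forces ◇^1p at z, giving a w with zR^1w and yR^2w.
First-order correspondent: ∀x ∀y (xR²y → ∃w (yR²w ∧ xRw)).

∀x ∀y (xR²y → ∃w (yR²w ∧ xRw))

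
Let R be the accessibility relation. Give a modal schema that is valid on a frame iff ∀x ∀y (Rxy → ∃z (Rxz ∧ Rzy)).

This is density; the standard corresponding axiom is C4: □□ψ → □ψ.
Suppose □□ψ→□ψ is valid. Take Rxy and set V(ψ)={w : xR²w}. Then □□ψ at x, so □ψ at x, so ψ at y, i.e. ∃z(Rxz∧Rzy).

□□ψ → □ψ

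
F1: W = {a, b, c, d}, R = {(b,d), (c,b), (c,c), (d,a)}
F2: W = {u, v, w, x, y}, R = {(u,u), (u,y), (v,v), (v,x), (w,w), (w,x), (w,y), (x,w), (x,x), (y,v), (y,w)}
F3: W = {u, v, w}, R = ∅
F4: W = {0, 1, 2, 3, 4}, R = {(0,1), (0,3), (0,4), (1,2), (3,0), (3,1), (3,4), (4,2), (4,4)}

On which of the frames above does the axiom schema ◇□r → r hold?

F3

This is the axiom for a generalized confluence (Geach) condition; its first-order frame correspondent is ∀x ∀y (xRy → ∃w (yRw ∧ x = w)).
F1: fails — bRd but no w with dRw and b=w.
F2: fails — uRy but no t with yRt and u=t.
F3: holds.
F4: fails — 0R1 but no w with 1Rw and 0=w.
Valid on: F3.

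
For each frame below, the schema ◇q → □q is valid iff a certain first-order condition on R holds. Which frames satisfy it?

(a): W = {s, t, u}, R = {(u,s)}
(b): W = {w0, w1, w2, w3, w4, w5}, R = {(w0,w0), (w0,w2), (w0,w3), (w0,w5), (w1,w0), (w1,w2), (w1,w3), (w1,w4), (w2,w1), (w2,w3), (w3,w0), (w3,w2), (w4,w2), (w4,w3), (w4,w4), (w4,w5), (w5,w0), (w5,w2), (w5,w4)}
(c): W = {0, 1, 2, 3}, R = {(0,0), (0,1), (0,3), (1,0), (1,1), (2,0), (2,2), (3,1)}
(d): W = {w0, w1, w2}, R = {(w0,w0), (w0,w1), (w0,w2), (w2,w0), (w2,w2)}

This is the axiom for partial functionality; its first-order frame correspondent is ∀x ∀y ∀z (Rxy ∧ Rxz → y = z).
(a): ✓.
(b): fails — w0 sees both w0 and w2.
(c): fails — 0 sees both 0 and 1.
(d): fails — w0 sees both w0 and w1.
Valid on: (a).

(a)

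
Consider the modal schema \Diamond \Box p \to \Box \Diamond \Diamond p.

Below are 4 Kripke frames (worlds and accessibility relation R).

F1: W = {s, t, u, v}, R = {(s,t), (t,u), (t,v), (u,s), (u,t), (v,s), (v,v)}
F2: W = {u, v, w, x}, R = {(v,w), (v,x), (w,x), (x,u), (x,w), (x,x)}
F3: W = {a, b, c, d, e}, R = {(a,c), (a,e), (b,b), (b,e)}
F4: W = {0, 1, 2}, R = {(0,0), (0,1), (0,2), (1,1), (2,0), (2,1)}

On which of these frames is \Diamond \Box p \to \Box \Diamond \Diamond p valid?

F4

The schema corresponds to a generalized confluence (Geach) condition: \forall x \forall y \forall z ((xRy \wedge xRz) \to \exists w (yRw \wedge z R^2 w)).
F1: fails — uRs, uRs but no w with sRw and sR²w.
F2: fails — xRu, xRu but no t with uRt and uR²t.
F3: fails — aRc, aRc but no w with cRw and cR²w.
F4: condition met.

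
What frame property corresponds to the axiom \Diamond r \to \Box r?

This is the CD axiom.
Its frame correspondent is partial functionality — \forall x \forall y \forall z (Rxy \wedge Rxz \to y = z).

Partial functionality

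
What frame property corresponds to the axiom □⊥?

□⊥ is valid iff no world has any successor (otherwise □⊥ fails at any world with one).
Conversely, on a frame with emptiness of R the schema holds at every world under every valuation.
Frame condition: ∀x ∀y ¬Rxy.

Emptiness of R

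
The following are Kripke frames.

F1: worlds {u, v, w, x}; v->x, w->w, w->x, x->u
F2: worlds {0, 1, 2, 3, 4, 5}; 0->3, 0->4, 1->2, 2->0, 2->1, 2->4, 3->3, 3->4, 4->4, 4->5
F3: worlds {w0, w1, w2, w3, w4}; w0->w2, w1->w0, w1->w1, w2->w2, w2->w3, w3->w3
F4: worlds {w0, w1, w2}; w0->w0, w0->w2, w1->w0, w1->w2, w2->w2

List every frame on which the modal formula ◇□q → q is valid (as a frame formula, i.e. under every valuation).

none

The schema corresponds to symmetry: ∀x ∀y (Rxy → Ryx).
F1: fails — Rxu but not Rux.
F2: fails — R34 but not R43.
F3: fails — Rw1w0 but not Rw0w1.
F4: fails — Rw1w2 but not Rw2w1.
Valid on no frame.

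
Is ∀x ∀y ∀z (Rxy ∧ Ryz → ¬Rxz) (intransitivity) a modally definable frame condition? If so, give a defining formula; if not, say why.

Any modally definable frame class is closed under surjective bounded morphisms.
The 3-cycle (worlds w0,w1,w2 with w0→w1→w2→w0) is intransitive. Mapping every world to a single reflexive point • is a surjective bounded morphism; the reflexive point is not intransitive (R••∧R•• but R••).
Hence intransitivity is not modally definable.

No — not modally definable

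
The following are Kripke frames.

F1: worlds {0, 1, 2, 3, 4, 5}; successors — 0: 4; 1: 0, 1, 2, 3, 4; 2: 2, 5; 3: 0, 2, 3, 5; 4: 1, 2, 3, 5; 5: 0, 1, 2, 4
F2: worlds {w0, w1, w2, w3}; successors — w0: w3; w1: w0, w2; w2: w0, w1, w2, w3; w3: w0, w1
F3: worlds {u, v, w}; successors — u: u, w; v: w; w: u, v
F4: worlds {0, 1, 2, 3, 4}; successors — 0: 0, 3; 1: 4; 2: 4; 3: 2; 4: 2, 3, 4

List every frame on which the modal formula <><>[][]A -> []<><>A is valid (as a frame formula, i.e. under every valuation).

F1, F2, F3

The schema corresponds to a generalized confluence (Geach) condition: forall x forall y forall z ((x R^2 y & xRz) -> exists w (y R^2 w & z R^2 w)).
F1: satisfies the condition.
F2: satisfies the condition.
F3: satisfies the condition.
F4: fails — 0R²0, 0R3 but no w with 0R²w and 3R²w.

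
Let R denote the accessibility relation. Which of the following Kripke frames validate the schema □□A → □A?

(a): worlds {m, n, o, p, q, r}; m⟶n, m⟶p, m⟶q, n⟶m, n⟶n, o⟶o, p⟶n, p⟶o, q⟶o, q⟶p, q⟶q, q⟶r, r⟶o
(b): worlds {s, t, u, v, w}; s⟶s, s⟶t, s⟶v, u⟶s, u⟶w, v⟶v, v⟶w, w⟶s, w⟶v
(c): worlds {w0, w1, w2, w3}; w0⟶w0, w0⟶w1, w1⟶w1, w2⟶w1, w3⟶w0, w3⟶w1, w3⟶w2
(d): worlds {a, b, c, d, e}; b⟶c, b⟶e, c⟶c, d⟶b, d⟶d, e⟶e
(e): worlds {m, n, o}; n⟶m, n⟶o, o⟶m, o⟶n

Frame correspondent (Sahlqvist): ∀x ∀y (Rxy → ∃z (Rxz ∧ Rzy)) — i.e. density.
(a): satisfies the condition.
(b): fails — Ruw but no z with Ruz and Rzw.
(c): fails — Rw3w2 but no z with Rw3z and Rzw2.
(d): satisfies the condition.
(e): fails — Rno but no z with Rnz and Rzo.
Valid on: (a), (d).

(a), (d)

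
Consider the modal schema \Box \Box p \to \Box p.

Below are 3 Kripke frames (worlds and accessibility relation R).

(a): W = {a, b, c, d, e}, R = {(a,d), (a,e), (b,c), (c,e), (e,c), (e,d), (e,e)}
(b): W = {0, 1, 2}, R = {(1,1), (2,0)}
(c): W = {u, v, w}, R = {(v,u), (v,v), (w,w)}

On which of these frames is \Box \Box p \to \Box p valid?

(c)

The schema corresponds to density: \forall x \forall y (Rxy \to \exists z (Rxz \wedge Rzy)).
(a): fails — Rbc but no z with Rbz and Rzc.
(b): fails — R20 but no z with R2z and Rz0.
(c): satisfies the condition.
Valid on: (c).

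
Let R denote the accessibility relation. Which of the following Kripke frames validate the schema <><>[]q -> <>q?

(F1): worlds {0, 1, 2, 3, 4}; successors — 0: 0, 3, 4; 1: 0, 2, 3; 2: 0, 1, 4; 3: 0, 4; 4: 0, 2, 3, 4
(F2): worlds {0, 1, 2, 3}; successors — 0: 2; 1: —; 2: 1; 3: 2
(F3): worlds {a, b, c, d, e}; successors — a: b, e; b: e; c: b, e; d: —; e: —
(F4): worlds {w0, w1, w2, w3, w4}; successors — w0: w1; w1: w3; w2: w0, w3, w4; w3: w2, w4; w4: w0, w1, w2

This is the axiom for a generalized confluence (Geach) condition; its first-order frame correspondent is forall x forall y (x R^2 y -> exists w (yRw & xRw)).
(F1): satisfies the condition.
(F2): fails — 0R²1 but no w with 1Rw and 0Rw.
(F3): fails — aR²e but no w with eRw and aRw.
(F4): fails — w0R²w3 but no w with w3Rw and w0Rw.

(F1)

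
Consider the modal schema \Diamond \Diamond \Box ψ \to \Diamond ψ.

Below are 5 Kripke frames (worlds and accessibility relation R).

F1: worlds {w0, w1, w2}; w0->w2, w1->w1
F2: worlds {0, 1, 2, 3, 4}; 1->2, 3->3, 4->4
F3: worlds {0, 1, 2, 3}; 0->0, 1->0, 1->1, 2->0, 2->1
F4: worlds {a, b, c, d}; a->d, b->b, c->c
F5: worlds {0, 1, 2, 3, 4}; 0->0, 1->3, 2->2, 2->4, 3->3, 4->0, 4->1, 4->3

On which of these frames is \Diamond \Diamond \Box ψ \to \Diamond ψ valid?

F1, F2, F3, F4

Frame correspondent (Sahlqvist): \forall x \forall y (x R^2 y \to \exists w (yRw \wedge xRw)) — i.e. a generalized confluence (Geach) condition.
F1: ✓.
F2: ✓.
F3: ✓.
F4: ✓.
F5: fails — 2R²0 but no w with 0Rw and 2Rw.
Valid on: F1, F2, F3, F4.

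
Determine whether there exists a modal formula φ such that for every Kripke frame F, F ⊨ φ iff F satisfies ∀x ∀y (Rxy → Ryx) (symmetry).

The condition is symmetry. A defining modal formula is r → □◇r.
Suppose r→□◇r is valid. Take Rxy and set V(r)={x}. Then r at x, so □◇r at x, so ◇r at y, so some z with Ryz has r; z=x, i.e. Ryx.

Yes — defined by r → □◇r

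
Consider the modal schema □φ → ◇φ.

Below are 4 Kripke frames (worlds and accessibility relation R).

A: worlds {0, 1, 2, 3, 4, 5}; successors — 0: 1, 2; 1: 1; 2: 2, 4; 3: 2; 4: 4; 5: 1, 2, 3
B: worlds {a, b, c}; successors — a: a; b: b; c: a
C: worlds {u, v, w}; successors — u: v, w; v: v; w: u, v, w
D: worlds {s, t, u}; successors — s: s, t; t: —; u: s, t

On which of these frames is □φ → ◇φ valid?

A, B, C

Frame correspondent (Sahlqvist): ∀x ∃y Rxy — i.e. seriality.
A: ✓.
B: ✓.
C: ✓.
D: fails — world t has no successor.
Valid on: A, B, C.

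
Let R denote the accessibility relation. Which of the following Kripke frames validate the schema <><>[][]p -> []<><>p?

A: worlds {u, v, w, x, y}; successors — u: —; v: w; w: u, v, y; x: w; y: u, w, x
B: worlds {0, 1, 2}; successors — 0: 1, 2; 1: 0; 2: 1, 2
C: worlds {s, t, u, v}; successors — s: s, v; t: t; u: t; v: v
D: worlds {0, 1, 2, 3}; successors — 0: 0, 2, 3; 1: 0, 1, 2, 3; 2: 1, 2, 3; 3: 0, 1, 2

The schema corresponds to a generalized confluence (Geach) condition: forall x forall y forall z ((x R^2 y & xRz) -> exists w (y R^2 w & z R^2 w)).
A: fails — vR²u, vRw but no t with uR²t and wR²t.
B: condition met.
C: condition met.
D: condition met.
Valid on: B, C, D.

B, C, D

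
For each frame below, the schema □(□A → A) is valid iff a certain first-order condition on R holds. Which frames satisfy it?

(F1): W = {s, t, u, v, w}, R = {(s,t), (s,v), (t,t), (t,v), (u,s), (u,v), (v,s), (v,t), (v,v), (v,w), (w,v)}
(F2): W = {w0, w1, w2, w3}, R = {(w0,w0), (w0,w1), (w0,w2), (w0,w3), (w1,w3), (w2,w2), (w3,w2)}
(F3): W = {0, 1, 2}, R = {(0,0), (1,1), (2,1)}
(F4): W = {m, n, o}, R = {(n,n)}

(F3), (F4)

The schema corresponds to shift-reflexivity: ∀x ∀y (Rxy → Ryy).
(F1): fails — Rvw but not Rww.
(F2): fails — Rw1w3 but not Rw3w3.
(F3): ✓.
(F4): ✓.
Valid on: (F3), (F4).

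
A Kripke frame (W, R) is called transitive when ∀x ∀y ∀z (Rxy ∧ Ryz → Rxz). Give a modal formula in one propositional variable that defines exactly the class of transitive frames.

□ψ → □□ψ

This is transitivity; the standard corresponding axiom is 4: □ψ → □□ψ.
Suppose □ψ→□□ψ is valid. Take Rxy, Ryz and set V(ψ)={w : Rxw}. Then □ψ at x, so □□ψ at x, so □ψ at y, so ψ at z, i.e. Rxz.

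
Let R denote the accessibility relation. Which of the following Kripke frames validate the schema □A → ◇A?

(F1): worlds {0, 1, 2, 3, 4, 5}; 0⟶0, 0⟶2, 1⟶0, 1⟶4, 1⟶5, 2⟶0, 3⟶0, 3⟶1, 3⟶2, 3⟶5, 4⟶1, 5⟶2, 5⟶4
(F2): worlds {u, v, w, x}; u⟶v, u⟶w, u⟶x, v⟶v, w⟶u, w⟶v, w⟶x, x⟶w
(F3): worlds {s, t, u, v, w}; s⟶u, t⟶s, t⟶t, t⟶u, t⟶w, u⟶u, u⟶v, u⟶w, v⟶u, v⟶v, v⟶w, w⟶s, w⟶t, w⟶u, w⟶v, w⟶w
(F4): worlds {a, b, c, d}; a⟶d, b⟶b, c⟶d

The schema corresponds to seriality: ∀x ∃y Rxy.
(F1): condition met.
(F2): condition met.
(F3): condition met.
(F4): fails — world d has no successor.
Valid on: (F1), (F2), (F3).

(F1), (F2), (F3)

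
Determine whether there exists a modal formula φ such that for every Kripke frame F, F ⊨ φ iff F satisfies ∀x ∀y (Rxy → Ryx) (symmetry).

The condition is symmetry. A defining modal formula is q → □◇q.
Suppose q→□◇q is valid. Take Rxy and set V(q)={x}. Then q at x, so □◇q at x, so ◇q at y, so some z with Ryz has q; z=x, i.e. Ryx.

Definable; q → □◇q defines it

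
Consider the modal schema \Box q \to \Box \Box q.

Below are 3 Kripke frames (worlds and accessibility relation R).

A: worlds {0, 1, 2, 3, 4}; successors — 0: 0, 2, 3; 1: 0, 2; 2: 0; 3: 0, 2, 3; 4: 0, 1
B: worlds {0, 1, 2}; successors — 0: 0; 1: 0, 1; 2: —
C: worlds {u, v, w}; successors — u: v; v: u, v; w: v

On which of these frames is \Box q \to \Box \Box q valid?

B

This is the axiom for transitivity; its first-order frame correspondent is \forall x \forall y \forall z (Rxy \wedge Ryz \to Rxz).
A: fails — R10 and R03 but not R13.
B: ✓.
C: fails — Ruv and Rvu but not Ruu.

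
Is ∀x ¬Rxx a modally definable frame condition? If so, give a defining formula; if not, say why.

Any modally definable frame class is closed under surjective bounded morphisms.
The 4-cycle (worlds a,b,c,d with a→b→c→d→a) is irreflexive, and the map sending every world to a single reflexive point • is a surjective bounded morphism (forth: every edge maps to (•,•); back: every world has a successor). So any modal formula valid on the 4-cycle is also valid on the reflexive point, which is not irreflexive.
So the class is not modally definable.

Not definable by any modal formula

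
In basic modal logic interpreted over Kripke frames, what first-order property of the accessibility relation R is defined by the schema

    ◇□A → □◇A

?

Convergence

Suppose ◇□A→□◇A is valid. Take Rxy, Rxz and set V(A)={w : Ryw}. Then □A at y so ◇□A at x, so □◇A at x, so ◇A at z, giving w with Rzw and Ryw.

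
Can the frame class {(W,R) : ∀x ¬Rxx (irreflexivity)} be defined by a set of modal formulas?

No — not modally definable

Modal frame validity is preserved under surjective bounded morphisms.
The 4-cycle (worlds s,t,u,v with s→t→u→v→s) is irreflexive, and the map sending every world to a single reflexive point • is a surjective bounded morphism (forth: every edge maps to (•,•); back: every world has a successor). So any modal formula valid on the 4-cycle is also valid on the reflexive point, which is not irreflexive.
Hence irreflexivity is not modally definable.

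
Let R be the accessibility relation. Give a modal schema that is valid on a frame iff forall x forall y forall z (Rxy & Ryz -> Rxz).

□p → □□p

A defining formula is □p → □□p (the 4 axiom).
Suppose □p→□□p is valid. Take Rxy, Ryz and set V(p)={w : Rxw}. Then □p at x, so □□p at x, so □p at y, so p at z, i.e. Rxz.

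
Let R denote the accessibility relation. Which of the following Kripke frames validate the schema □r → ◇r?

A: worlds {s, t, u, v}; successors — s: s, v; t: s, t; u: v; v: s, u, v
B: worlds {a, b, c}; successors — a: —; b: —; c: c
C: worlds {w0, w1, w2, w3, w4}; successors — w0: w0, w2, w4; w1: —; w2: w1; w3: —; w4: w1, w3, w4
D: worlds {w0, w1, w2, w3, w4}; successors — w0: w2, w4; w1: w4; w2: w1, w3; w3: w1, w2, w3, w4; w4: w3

A, D

The schema corresponds to seriality: ∀x ∃y Rxy.
A: holds.
B: fails — world a has no successor.
C: fails — world w1 has no successor.
D: holds.
Valid on: A, D.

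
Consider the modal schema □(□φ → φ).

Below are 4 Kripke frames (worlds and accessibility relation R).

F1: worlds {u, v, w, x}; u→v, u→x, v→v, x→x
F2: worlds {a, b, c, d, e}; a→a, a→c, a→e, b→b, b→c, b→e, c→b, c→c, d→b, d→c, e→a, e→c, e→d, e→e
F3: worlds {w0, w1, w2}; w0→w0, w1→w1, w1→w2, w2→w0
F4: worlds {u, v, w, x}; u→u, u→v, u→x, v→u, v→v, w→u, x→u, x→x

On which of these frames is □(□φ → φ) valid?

F1, F4

The schema corresponds to shift-reflexivity: ∀x ∀y (Rxy → Ryy).
F1: satisfies the condition.
F2: fails — Red but not Rdd.
F3: fails — Rw1w2 but not Rw2w2.
F4: satisfies the condition.
Valid on: F1, F4.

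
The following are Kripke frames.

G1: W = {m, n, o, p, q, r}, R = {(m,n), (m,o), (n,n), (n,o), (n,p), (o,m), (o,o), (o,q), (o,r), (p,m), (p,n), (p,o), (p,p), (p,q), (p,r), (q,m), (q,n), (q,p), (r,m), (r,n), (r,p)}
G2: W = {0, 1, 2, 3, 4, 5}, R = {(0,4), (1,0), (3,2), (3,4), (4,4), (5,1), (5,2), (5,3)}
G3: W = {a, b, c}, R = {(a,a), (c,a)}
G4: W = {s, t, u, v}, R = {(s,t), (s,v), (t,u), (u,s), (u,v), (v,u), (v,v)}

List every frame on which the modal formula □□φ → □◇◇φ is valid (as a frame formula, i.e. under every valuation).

This is the axiom for a generalized confluence (Geach) condition; its first-order frame correspondent is ∀x ∀z (xRz → ∃w (xR²w ∧ zR²w)).
G1: ✓.
G2: fails — 3R2 but no w with 3R²w and 2R²w.
G3: ✓.
G4: ✓.
Valid on: G1, G3, G4.

G1, G3, G4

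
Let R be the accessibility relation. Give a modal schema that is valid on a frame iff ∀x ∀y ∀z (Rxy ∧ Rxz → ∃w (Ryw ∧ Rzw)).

A defining formula is ◇□q → □◇q (the .2 axiom).
Suppose ◇□q→□◇q is valid. Take Rxy, Rxz and set V(q)={w : Ryw}. Then □q at y so ◇□q at x, so □◇q at x, so ◇q at z, giving w with Rzw and Ryw.

◇□q → □◇q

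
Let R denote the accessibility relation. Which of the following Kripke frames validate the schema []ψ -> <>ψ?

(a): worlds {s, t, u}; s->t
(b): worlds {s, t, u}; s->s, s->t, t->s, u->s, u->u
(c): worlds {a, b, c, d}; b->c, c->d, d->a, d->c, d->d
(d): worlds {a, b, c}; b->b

(b)

This is the axiom for seriality; its first-order frame correspondent is forall x exists y Rxy.
(a): fails — world t has no successor.
(b): condition met.
(c): fails — world a has no successor.
(d): fails — world a has no successor.
Valid on: (b).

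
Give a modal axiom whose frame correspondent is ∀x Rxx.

□q → q

A defining formula is □q → q (the T axiom).
Suppose □q→q is valid. At any x set V(q)={w : Rxw}. Then □q holds at x, so q holds at x, i.e. Rxx.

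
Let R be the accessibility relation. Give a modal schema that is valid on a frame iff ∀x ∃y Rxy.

This is seriality; the standard corresponding axiom is D: □p → ◇p.
Suppose □p→◇p is valid. At any x set V(p)=W. Then □p at x, so ◇p at x, so x has a successor.

□p → ◇p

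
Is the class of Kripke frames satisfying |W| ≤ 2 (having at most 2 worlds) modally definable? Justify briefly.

Any modally definable frame class is closed under disjoint unions.
Any modal formula valid on each of 3 disjoint one-world frames is valid on their disjoint union (validity is preserved under disjoint unions). Each one-world frame has |W|=1≤2, but the union has |W|=3.
So no modal formula (or set of formulas) defines exactly the |W|≤2 frames.

No — not modally definable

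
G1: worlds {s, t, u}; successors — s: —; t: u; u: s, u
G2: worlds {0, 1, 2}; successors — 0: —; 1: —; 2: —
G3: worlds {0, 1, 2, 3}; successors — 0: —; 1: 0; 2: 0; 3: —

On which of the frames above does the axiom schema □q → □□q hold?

This is the axiom for transitivity; its first-order frame correspondent is ∀x ∀y ∀z (Rxy ∧ Ryz → Rxz).
G1: fails — Rtu and Rus but not Rts.
G2: condition met.
G3: condition met.

G2, G3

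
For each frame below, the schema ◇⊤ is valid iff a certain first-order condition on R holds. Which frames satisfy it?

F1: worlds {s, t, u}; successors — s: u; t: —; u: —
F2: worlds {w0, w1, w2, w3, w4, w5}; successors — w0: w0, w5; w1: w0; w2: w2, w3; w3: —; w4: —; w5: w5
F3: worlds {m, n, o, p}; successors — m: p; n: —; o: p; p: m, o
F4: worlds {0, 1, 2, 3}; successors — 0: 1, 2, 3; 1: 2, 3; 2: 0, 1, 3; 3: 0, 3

F4

The schema corresponds to seriality: ∀x ∃y Rxy.
F1: fails — world t has no successor.
F2: fails — world w3 has no successor.
F3: fails — world n has no successor.
F4: satisfies the condition.
Valid on: F4.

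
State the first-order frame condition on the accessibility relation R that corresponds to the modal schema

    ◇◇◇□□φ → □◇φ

∀x ∀y ∀z ((xR³y ∧ xRz) → ∃w (yR²w ∧ zRw))

This is a Sahlqvist (Geach-type) schema ◇^3□^2φ → □^1◇^1φ.
Minimal-valuation argument: fix x; take any y with xR^3y and any z with xR^1z. Set V(φ) to the set of worlds R-reachable from y in exactly 2 steps. Then □^2φ holds at y, so the antecedent holds at x; validity forces ◇^1φ at z, giving a w with zR^1w and yR^2w.
First-order correspondent: ∀x ∀y ∀z ((xR³y ∧ xRz) → ∃w (yR²w ∧ zRw)).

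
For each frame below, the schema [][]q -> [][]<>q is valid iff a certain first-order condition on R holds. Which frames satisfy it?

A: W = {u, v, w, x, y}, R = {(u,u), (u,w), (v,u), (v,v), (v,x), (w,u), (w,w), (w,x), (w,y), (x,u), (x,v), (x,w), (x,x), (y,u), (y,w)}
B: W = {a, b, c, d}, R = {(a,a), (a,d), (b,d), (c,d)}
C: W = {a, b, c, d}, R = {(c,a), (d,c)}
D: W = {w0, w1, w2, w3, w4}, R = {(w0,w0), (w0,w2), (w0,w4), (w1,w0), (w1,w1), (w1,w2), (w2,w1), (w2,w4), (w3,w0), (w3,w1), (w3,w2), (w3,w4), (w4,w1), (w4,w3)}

A, D

The schema corresponds to a generalized confluence (Geach) condition: forall x forall z (x R^2 z -> exists w (x R^2 w & zRw)).
A: satisfies the condition.
B: fails — aR²d but no w with aR²w and dRw.
C: fails — dR²a but no w with dR²w and aRw.
D: satisfies the condition.
Valid on: A, D.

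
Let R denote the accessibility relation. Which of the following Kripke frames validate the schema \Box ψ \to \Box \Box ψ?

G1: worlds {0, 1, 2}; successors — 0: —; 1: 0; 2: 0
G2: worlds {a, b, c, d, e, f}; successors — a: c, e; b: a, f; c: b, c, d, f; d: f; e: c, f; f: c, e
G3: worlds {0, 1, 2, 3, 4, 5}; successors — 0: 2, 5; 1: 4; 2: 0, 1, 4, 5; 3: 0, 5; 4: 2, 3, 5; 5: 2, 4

This is the axiom for transitivity; its first-order frame correspondent is \forall x \forall y \forall z (Rxy \wedge Ryz \to Rxz).
G1: satisfies the condition.
G2: fails — Rcf and Rfe but not Rce.
G3: fails — R02 and R20 but not R00.

G1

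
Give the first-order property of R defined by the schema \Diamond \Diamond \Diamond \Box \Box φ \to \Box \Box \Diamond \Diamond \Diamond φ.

\forall x \forall y \forall z ((x R^3 y \wedge x R^2 z) \to \exists w (y R^2 w \wedge z R^3 w))

This is a Sahlqvist (Geach-type) schema ◇^3□^2φ → □^2◇^3φ.
Minimal-valuation argument: fix x; take any y with xR^3y and any z with xR^2z. Set V(φ) to the set of worlds R-reachable from y in exactly 2 steps. Then □^2φ holds at y, so the antecedent holds at x; validity forces ◇^3φ at z, giving a w with zR^3w and yR^2w.
First-order correspondent: \forall x \forall y \forall z ((x R^3 y \wedge x R^2 z) \to \exists w (y R^2 w \wedge z R^3 w)).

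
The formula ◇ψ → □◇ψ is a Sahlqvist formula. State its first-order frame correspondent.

the Euclidean property

Suppose ◇ψ→□◇ψ is valid. Take Rxy, Rxz and set V(ψ)={y}. Then ◇ψ at x, so □◇ψ at x, so ◇ψ at z, so some w with Rzw has ψ; w=y, i.e. Rzy. By symmetry of the argument, Ryz.
Conversely, any frame satisfying ∀x ∀y ∀z (Rxy ∧ Rxz → Ryz) validates the schema.
So the correspondent is the Euclidean property.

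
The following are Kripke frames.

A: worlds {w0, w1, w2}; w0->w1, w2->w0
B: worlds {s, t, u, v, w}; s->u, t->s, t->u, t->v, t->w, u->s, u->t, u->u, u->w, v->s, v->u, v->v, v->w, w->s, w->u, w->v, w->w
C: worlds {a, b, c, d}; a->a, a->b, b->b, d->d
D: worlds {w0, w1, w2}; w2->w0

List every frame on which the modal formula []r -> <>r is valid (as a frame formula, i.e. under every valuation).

B

Frame correspondent (Sahlqvist): forall x exists y Rxy — i.e. seriality.
A: fails — world w1 has no successor.
B: holds.
C: fails — world c has no successor.
D: fails — world w0 has no successor.
Valid on: B.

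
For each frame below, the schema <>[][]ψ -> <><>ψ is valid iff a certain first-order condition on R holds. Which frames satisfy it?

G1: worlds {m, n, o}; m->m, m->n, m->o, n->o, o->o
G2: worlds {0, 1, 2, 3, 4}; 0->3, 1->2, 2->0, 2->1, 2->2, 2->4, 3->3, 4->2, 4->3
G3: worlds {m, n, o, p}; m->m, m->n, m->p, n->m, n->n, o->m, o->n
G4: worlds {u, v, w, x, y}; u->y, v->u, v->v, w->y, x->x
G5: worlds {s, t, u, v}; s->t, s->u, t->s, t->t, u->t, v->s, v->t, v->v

Frame correspondent (Sahlqvist): forall x forall y (xRy -> exists w (y R^2 w & x R^2 w)) — i.e. a generalized confluence (Geach) condition.
G1: holds.
G2: holds.
G3: fails — mRp but no w with pR²w and mR²w.
G4: fails — uRy but no t with yR²t and uR²t.
G5: holds.
Valid on: G1, G2, G5.

G1, G2, G5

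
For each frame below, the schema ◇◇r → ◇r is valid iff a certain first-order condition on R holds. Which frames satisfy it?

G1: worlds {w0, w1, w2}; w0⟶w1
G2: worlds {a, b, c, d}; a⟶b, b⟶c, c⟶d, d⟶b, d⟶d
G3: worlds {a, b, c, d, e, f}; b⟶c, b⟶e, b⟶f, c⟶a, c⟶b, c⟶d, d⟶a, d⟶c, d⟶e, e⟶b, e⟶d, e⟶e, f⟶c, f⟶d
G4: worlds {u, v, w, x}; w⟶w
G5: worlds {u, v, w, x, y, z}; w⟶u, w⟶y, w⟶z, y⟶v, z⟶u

Frame correspondent (Sahlqvist): ∀x ∀y ∀z (Rxy ∧ Ryz → Rxz) — i.e. transitivity.
G1: satisfies the condition.
G2: fails — Rbc and Rcd but not Rbd.
G3: fails — Rbc and Rcd but not Rbd.
G4: satisfies the condition.
G5: fails — Rwy and Ryv but not Rwv.
Valid on: G1, G4.

G1, G4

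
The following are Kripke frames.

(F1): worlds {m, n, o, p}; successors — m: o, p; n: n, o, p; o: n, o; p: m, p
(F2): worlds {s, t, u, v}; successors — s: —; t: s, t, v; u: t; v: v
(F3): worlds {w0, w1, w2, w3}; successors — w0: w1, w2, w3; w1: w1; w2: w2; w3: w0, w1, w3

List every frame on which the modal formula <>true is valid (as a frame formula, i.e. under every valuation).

Frame correspondent (Sahlqvist): forall x exists y Rxy — i.e. seriality.
(F1): condition met.
(F2): fails — world s has no successor.
(F3): condition met.

(F1), (F3)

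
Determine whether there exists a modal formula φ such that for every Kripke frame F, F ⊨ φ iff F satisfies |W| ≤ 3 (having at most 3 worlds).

No — not modally definable

Any modally definable frame class is closed under disjoint unions.
Any modal formula valid on each of 4 disjoint one-world frames is valid on their disjoint union (validity is preserved under disjoint unions). Each one-world frame has |W|=1≤3, but the union has |W|=4.
Hence having at most 3 worlds is not modally definable.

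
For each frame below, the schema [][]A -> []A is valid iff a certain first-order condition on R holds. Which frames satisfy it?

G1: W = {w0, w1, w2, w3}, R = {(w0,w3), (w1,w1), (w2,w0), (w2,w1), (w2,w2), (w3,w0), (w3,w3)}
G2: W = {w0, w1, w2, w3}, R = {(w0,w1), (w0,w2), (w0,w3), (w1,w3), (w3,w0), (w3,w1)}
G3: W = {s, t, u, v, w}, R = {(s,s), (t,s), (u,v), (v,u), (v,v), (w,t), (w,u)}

This is the axiom for density; its first-order frame correspondent is forall x forall y (Rxy -> exists z (Rxz & Rzy)).
G1: ✓.
G2: fails — Rw3w0 but no z with Rw3z and Rzw0.
G3: fails — Rwt but no z with Rwz and Rzt.

G1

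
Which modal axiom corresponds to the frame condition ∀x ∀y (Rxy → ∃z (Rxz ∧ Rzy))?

□□ψ → □ψ

This is density; the standard corresponding axiom is C4: □□ψ → □ψ.
Suppose □□ψ→□ψ is valid. Take Rxy and set V(ψ)={w : xR²w}. Then □□ψ at x, so □ψ at x, so ψ at y, i.e. ∃z(Rxz∧Rzy).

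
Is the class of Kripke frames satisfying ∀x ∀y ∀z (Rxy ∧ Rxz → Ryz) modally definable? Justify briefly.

This is a Sahlqvist condition; the 5 axiom ◇p → □◇p defines it.
Suppose ◇p→□◇p is valid. Take Rxy, Rxz and set V(p)={y}. Then ◇p at x, so □◇p at x, so ◇p at z, so some w with Rzw has p; w=y, i.e. Rzy. By symmetry of the argument, Ryz.

Yes — defined by ◇p → □◇p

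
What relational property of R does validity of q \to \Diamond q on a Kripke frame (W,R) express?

Reflexivity

This is frame-equivalent to □q → q (substitute ¬q for q and contrapose).
Suppose □q→q is valid. At any x set V(q)={w : Rxw}. Then □q holds at x, so q holds at x, i.e. Rxx.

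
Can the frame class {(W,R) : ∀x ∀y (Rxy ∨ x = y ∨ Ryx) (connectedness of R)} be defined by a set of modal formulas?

Any modally definable frame class is closed under disjoint unions.
Take 2 disjoint single-world reflexive frames: each is trivially connected, but their disjoint union has 2 worlds with no edge between distinct components, so it is not connected.
Hence connectedness of R is not modally definable.

Not modally definable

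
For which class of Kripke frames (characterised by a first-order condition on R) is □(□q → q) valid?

shift-reflexivity: ∀x ∀y (Rxy → Ryy)

Suppose □(□q→q) is valid. Take Rxy and set V(q)={w : Ryw}. Then at y, □q holds; since □(□q→q) at x, □q→q at y, so q at y, i.e. Ryy.
The converse is a direct semantic check.
Frame condition: ∀x ∀y (Rxy → Ryy).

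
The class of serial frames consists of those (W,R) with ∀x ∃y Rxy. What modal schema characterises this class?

The condition is seriality. The D schema □s → ◇s defines it.
Suppose □s→◇s is valid. At any x set V(s)=W. Then □s at x, so ◇s at x, so x has a successor.

□s → ◇s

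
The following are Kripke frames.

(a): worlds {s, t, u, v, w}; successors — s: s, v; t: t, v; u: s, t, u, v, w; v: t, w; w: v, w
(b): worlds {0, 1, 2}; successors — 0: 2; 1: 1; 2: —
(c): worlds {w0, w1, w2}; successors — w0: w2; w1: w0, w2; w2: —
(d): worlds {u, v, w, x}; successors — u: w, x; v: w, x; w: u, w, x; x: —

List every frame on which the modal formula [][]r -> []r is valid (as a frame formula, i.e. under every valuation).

Frame correspondent (Sahlqvist): forall x forall y (Rxy -> exists z (Rxz & Rzy)) — i.e. density.
(a): condition met.
(b): fails — R02 but no z with R0z and Rz2.
(c): fails — Rw0w2 but no z with Rw0z and Rzw2.
(d): condition met.

(a), (d)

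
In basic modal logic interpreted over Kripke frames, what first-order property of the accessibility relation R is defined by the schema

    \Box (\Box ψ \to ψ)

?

Suppose □(□ψ→ψ) is valid. Take Rxy and set V(ψ)={w : Ryw}. Then at y, □ψ holds; since □(□ψ→ψ) at x, □ψ→ψ at y, so ψ at y, i.e. Ryy.

Shift-reflexivity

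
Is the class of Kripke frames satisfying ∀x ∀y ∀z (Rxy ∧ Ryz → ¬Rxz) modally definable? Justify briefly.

If a class were modally definable it would be closed under surjective bounded morphisms (Goldblatt–Thomason).
The 3-cycle (worlds 0,1,2 with 0→1→2→0) is intransitive. Mapping every world to a single reflexive point • is a surjective bounded morphism; the reflexive point is not intransitive (R••∧R•• but R••).
Hence intransitivity is not modally definable.

No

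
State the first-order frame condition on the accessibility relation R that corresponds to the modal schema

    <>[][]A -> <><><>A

forall x forall y (xRy -> exists w (y R^2 w & x R^3 w))

This is a Sahlqvist (Geach-type) schema ◇^1□^2A → □^0◇^3A.
Minimal-valuation argument: fix x; take any y with xR^1y and any z with xR^0z. Set V(A) to the set of worlds R-reachable from y in exactly 2 steps. Then □^2A holds at y, so the antecedent holds at x; validity forces ◇^3A at z, giving a w with zR^3w and yR^2w.
First-order correspondent: forall x forall y (xRy -> exists w (y R^2 w & x R^3 w)).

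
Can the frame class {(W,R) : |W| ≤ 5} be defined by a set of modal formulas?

Modal frame validity is preserved under disjoint unions.
Any modal formula valid on each of 6 disjoint one-world frames is valid on their disjoint union (validity is preserved under disjoint unions). Each one-world frame has |W|=1≤5, but the union has |W|=6.
Hence having at most 5 worlds is not modally definable.

Not modally definable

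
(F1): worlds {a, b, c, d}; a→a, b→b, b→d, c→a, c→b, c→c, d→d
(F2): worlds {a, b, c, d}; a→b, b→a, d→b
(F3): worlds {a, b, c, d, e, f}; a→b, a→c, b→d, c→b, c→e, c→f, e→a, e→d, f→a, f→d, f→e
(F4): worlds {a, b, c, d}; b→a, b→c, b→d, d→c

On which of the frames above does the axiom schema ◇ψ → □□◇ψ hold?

Frame correspondent (Sahlqvist): ∀x ∀y ∀z ((xRy ∧ xR²z) → ∃w (y = w ∧ zRw)) — i.e. a generalized confluence (Geach) condition.
(F1): fails — bRb, bR²d but no w with b=w and dRw.
(F2): ✓.
(F3): fails — aRb, aR²b but no w with b=w and bRw.
(F4): fails — bRa, bR²c but no w with a=w and cRw.
Valid on: (F2).

(F2)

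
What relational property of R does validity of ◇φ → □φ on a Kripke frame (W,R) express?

Suppose ◇φ→□φ is valid. Take Rxy, Rxz and set V(φ)={y}. Then ◇φ at x, so □φ at x, so φ at z, i.e. z=y.

partial functionality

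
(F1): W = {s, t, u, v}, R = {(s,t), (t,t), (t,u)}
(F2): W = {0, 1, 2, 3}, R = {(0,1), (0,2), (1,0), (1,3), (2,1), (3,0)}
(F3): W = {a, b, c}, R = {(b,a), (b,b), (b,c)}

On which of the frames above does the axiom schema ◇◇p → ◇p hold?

Frame correspondent (Sahlqvist): ∀x ∀y ∀z (Rxy ∧ Ryz → Rxz) — i.e. transitivity.
(F1): fails — Rst and Rtu but not Rsu.
(F2): fails — R10 and R02 but not R12.
(F3): ✓.
Valid on: (F3).

(F3)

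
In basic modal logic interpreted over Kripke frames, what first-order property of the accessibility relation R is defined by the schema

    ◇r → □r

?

This schema is the CD axiom.
Its frame correspondent is partial functionality — ∀x ∀y ∀z (Rxy ∧ Rxz → y = z).

partial functionality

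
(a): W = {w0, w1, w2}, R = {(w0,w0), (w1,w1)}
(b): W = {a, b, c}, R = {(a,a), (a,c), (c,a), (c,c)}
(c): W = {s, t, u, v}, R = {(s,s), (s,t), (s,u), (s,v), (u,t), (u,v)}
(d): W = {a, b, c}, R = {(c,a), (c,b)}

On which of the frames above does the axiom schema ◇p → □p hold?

(a)

This is the axiom for partial functionality; its first-order frame correspondent is ∀x ∀y ∀z (Rxy ∧ Rxz → y = z).
(a): satisfies the condition.
(b): fails — a sees both a and c.
(c): fails — s sees both s and t.
(d): fails — c sees both a and b.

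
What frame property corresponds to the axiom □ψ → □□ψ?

This is the 4 axiom.
Its frame correspondent is transitivity — ∀x ∀y ∀z (Rxy ∧ Ryz → Rxz).

Transitivity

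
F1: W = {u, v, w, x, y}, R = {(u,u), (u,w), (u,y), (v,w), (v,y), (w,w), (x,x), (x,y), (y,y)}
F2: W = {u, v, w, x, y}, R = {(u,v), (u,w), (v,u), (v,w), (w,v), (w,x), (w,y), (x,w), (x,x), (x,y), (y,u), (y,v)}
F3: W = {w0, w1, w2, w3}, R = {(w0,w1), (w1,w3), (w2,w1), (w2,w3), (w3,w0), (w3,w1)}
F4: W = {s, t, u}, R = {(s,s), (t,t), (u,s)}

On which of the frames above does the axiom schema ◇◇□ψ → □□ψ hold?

F4

This is the axiom for a generalized confluence (Geach) condition; its first-order frame correspondent is ∀x ∀y ∀z ((xR²y ∧ xR²z) → ∃w (yRw ∧ z = w)).
F1: fails — uR²w, uR²u but no t with wRt and u=t.
F2: fails — uR²u, uR²u but no t with uRt and u=t.
F3: fails — w0R²w3, w0R²w3 but no w with w3Rw and w3=w.
F4: holds.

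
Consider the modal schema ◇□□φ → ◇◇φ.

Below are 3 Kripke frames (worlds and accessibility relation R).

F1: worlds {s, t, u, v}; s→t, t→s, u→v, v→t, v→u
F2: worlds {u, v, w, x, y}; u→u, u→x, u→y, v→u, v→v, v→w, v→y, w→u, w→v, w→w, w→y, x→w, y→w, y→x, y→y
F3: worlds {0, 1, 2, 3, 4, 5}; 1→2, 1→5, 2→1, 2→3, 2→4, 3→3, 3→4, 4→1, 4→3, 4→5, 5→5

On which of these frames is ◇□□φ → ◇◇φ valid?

The schema corresponds to a generalized confluence (Geach) condition: ∀x ∀y (xRy → ∃w (yR²w ∧ xR²w)).
F1: fails — sRt but no w with tR²w and sR²w.
F2: ✓.
F3: ✓.

F2, F3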